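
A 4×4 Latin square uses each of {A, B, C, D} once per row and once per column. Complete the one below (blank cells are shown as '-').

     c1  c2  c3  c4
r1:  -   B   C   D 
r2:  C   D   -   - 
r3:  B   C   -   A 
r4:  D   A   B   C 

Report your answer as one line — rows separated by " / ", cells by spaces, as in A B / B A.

At row 1, column 1: row 1 has {B,C,D}; column 1 has {B,C,D}; that leaves A.
At row 2, column 3: row 2 has {C,D}; column 3 has {B,C}; that leaves A.
At row 2, column 4: row 2 has {A,C,D}; column 4 has {A,C,D}; that leaves B.
At row 3, column 3: row 3 has {A,B,C}; column 3 has {A,B,C}; that leaves D.

A B C D / C D A B / B C D A / D A B C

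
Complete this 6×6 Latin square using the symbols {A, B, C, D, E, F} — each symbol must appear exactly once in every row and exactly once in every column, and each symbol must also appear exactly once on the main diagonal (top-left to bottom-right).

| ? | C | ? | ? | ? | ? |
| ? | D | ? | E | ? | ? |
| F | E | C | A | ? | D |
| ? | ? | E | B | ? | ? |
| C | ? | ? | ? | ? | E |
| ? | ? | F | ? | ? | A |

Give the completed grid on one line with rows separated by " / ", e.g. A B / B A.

E C D F A B / B D A E C F / F E C A B D / A F E B D C / C A B D F E / D B F C E A

(r1,c1) = E
(r3,c5) = B
(r5,c5) = F
(r6,c2) = B
(r5,c2) = A
(r5,c4) = D
(r6,c1) = D
(r6,c4) = C
(r6,c5) = E
(r1,c4) = F
(r1,c6) = B
(r4,c1) = A
(r4,c2) = F
(r4,c6) = C
(r5,c3) = B
(r2,c1) = B
(r2,c3) = A
(r2,c5) = C
(r2,c6) = F
(r4,c5) = D
(r1,c3) = D
(r1,c5) = A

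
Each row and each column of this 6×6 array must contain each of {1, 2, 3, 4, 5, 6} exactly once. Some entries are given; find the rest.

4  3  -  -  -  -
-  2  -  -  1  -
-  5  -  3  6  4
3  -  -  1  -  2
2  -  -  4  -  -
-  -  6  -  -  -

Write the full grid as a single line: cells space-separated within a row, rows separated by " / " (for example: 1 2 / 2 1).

(r3,c1) = 1
(r3,c3) = 2
(r6,c1) = 5
(r6,c4) = 2
(r2,c1) = 6
(r2,c4) = 5
(r2,c6) = 3
(r6,c6) = 1
(r1,c4) = 6
(r1,c6) = 5
(r2,c3) = 4
(r4,c3) = 5
(r4,c5) = 4
(r5,c6) = 6
(r6,c2) = 4
(r6,c5) = 3
(r1,c3) = 1
(r1,c5) = 2
(r4,c2) = 6
(r5,c2) = 1
(r5,c3) = 3
(r5,c5) = 5

4 3 1 6 2 5 / 6 2 4 5 1 3 / 1 5 2 3 6 4 / 3 6 5 1 4 2 / 2 1 3 4 5 6 / 5 4 6 2 3 1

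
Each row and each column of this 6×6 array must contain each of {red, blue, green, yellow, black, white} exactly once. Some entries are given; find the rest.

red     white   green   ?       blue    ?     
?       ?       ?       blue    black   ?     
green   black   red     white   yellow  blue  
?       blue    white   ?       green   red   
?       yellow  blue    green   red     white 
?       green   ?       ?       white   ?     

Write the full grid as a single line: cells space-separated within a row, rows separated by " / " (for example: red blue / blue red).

red white green yellow blue black / white red yellow blue black green / green black red white yellow blue / yellow blue white black green red / black yellow blue green red white / blue green black red white yellow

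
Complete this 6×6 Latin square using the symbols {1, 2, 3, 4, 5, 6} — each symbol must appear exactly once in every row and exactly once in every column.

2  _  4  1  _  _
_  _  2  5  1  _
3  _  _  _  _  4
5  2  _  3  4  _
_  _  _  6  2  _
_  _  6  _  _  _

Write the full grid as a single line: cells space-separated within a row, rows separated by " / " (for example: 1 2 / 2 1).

(r3,c4) = 2
(r4,c3) = 1
(r4,c6) = 6
(r6,c4) = 4
(r2,c6) = 3
(r3,c3) = 5
(r3,c5) = 6
(r5,c3) = 3
(r6,c1) = 1
(r1,c6) = 5
(r3,c2) = 1
(r5,c1) = 4
(r5,c2) = 5
(r5,c6) = 1
(r6,c2) = 3
(r6,c5) = 5
(r6,c6) = 2
(r1,c2) = 6
(r1,c5) = 3
(r2,c1) = 6
(r2,c2) = 4

2 6 4 1 3 5 / 6 4 2 5 1 3 / 3 1 5 2 6 4 / 5 2 1 3 4 6 / 4 5 3 6 2 1 / 1 3 6 4 5 2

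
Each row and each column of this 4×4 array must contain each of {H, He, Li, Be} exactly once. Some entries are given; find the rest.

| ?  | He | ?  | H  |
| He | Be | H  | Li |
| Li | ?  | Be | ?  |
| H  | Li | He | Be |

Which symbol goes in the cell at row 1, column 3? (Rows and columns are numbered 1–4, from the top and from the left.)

Li

row 1 has {H,He}; column 1 has {H,He,Li} — only Be is left for (r1,c1).
row 1 has {H,He,Be}; column 3 has {H,He,Be} — only Li is left for (r1,c3).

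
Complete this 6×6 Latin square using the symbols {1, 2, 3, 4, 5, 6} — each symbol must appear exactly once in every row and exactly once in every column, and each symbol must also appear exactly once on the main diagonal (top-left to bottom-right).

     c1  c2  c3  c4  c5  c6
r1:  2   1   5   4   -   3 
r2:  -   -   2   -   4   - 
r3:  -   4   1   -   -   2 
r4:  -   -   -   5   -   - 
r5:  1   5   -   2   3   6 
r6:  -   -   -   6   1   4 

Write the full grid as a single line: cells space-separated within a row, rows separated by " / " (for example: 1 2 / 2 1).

2 1 5 4 6 3 / 3 6 2 1 4 5 / 6 4 1 3 5 2 / 4 3 6 5 2 1 / 1 5 4 2 3 6 / 5 2 3 6 1 4

(r1,c5) = 6
(r2,c2) = 6
(r3,c4) = 3
(r3,c5) = 5
(r4,c5) = 2
(r4,c6) = 1
(r5,c3) = 4
(r6,c3) = 3
(r2,c4) = 1
(r2,c6) = 5
(r3,c1) = 6
(r4,c2) = 3
(r4,c3) = 6
(r6,c1) = 5
(r6,c2) = 2
(r2,c1) = 3
(r4,c1) = 4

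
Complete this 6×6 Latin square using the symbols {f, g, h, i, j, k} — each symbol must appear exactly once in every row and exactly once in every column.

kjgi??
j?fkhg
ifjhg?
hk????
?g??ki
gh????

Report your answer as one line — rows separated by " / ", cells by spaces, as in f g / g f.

row 1 has {g,i,j,k}; column 5 has {g,h,k} — only f is left for (r1,c5).
row 1 has {f,g,i,j,k}; column 6 has {g,i} — only h is left for (r1,c6).
row 2 has {f,g,h,j,k}; column 2 has {f,g,h,j,k} — only i is left for (r2,c2).
row 3 has {f,g,h,i,j}; column 6 has {g,h,i} — only k is left for (r3,c6).
row 4 has {h,k}; column 3 has {f,g,j} — only i is left for (r4,c3).
row 4 has {h,i,k}; column 5 has {f,g,h,k} — only j is left for (r4,c5).
row 4 has {h,i,j,k}; column 6 has {g,h,i,k} — only f is left for (r4,c6).
row 5 has {g,i,k}; column 1 has {g,h,i,j,k} — only f is left for (r5,c1).
row 5 has {f,g,i,k}; column 3 has {f,g,i,j} — only h is left for (r5,c3).
row 5 has {f,g,h,i,k}; column 4 has {h,i,k} — only j is left for (r5,c4).
row 6 has {g,h}; column 3 has {f,g,h,i,j} — only k is left for (r6,c3).
row 6 has {g,h,k}; column 4 has {h,i,j,k} — only f is left for (r6,c4).
row 6 has {f,g,h,k}; column 5 has {f,g,h,j,k} — only i is left for (r6,c5).
row 6 has {f,g,h,i,k}; column 6 has {f,g,h,i,k} — only j is left for (r6,c6).
row 4 has {f,h,i,j,k}; column 4 has {f,h,i,j,k} — only g is left for (r4,c4).

k j g i f h / j i f k h g / i f j h g k / h k i g j f / f g h j k i / g h k f i j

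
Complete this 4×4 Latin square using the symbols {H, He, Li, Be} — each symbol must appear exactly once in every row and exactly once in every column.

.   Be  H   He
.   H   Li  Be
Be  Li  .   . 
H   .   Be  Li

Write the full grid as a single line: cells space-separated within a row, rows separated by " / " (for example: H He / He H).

Li Be H He / He H Li Be / Be Li He H / H He Be Li

(r1,c1): row 1 has {H,He,Be}; column 1 has {H,Be}, so it must be Li.
(r2,c1): row 2 has {H,Li,Be}; column 1 has {H,Li,Be}, so it must be He.
(r3,c3): row 3 has {Li,Be}; column 3 has {H,Li,Be}, so it must be He.
(r3,c4): row 3 has {He,Li,Be}; column 4 has {He,Li,Be}, so it must be H.
(r4,c2): row 4 has {H,Li,Be}; column 2 has {H,Li,Be}, so it must be He.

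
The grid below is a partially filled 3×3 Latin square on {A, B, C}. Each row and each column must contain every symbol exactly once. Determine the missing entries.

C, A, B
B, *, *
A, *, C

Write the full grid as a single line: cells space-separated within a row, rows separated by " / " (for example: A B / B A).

C A B / B C A / A B C

(r2,c2): row 2 has {B}; column 2 has {A}, so it must be C.
(r2,c3): row 2 has {B,C}; column 3 has {B,C}, so it must be A.
(r3,c2): row 3 has {A,C}; column 2 has {A,C}, so it must be B.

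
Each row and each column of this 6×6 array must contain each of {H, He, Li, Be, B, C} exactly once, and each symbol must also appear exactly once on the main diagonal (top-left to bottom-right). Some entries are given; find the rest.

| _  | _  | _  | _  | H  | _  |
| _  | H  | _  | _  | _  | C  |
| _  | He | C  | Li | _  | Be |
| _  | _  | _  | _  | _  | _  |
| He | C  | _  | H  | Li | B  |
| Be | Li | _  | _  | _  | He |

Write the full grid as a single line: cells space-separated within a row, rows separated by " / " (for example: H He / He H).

B Be He C H Li / Li H B He Be C / H He C Li B Be / C B Li Be He H / He C Be H Li B / Be Li H B C He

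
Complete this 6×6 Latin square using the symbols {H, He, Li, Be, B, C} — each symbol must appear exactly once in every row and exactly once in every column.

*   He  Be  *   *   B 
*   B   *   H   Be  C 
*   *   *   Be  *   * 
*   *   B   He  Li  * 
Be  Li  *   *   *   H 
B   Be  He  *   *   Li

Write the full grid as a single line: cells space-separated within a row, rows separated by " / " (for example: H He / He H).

H He Be Li C B / He B Li H Be C / Li C H Be B He / C H B He Li Be / Be Li C B He H / B Be He C H Li

(r2,c3) = Li
(r3,c6) = He
(r4,c6) = Be
(r5,c3) = C
(r5,c4) = B
(r5,c5) = He
(r6,c4) = C
(r6,c5) = H
(r1,c4) = Li
(r1,c5) = C
(r2,c1) = He
(r3,c3) = H
(r3,c5) = B
(r1,c1) = H
(r3,c2) = C
(r4,c1) = C
(r4,c2) = H
(r3,c1) = Li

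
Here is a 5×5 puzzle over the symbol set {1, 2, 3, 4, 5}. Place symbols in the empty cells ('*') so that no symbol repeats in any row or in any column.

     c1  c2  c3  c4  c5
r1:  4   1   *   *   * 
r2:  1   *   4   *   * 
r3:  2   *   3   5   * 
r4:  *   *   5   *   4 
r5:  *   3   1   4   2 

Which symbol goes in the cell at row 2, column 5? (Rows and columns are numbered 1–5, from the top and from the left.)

3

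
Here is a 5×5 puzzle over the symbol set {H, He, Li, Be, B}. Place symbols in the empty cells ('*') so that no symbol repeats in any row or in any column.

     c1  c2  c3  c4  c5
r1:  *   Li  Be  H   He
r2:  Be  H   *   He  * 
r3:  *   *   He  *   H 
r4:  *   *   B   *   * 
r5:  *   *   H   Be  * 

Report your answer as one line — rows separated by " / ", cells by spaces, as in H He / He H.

B Li Be H He / Be H Li He B / Li Be He B H / H He B Li Be / He B H Be Li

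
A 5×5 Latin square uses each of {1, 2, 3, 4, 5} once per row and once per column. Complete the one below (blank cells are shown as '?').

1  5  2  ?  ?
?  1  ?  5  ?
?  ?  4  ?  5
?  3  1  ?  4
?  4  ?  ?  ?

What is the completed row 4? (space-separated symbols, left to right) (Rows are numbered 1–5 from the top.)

5 3 1 2 4

(r1,c5) = 3
(r2,c3) = 3
(r2,c5) = 2
(r3,c2) = 2
(r4,c4) = 2
(r5,c3) = 5
(r5,c5) = 1
(r1,c4) = 4
(r2,c1) = 4
(r3,c1) = 3
(r3,c4) = 1
(r4,c1) = 5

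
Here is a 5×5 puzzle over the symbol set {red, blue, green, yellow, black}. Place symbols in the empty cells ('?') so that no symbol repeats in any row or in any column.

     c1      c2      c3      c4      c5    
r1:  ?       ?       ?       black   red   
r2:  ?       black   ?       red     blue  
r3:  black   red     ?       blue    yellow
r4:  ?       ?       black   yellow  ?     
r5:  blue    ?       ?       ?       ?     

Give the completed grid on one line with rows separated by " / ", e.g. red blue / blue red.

yellow green blue black red / green black yellow red blue / black red green blue yellow / red blue black yellow green / blue yellow red green black

(r3,c3) = green
(r4,c5) = green
(r5,c4) = green
(r5,c5) = black
(r2,c3) = yellow
(r4,c1) = red
(r4,c2) = blue
(r5,c2) = yellow
(r5,c3) = red
(r1,c2) = green
(r1,c3) = blue
(r2,c1) = green
(r1,c1) = yellow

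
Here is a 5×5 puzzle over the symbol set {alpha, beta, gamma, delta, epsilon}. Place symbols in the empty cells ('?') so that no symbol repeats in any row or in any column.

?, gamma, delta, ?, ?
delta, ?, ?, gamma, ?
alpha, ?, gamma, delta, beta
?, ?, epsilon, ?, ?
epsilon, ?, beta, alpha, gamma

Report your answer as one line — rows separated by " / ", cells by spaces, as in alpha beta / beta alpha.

beta gamma delta epsilon alpha / delta beta alpha gamma epsilon / alpha epsilon gamma delta beta / gamma alpha epsilon beta delta / epsilon delta beta alpha gamma

At row 1, column 1: row 1 has {gamma,delta}; column 1 has {alpha,delta,epsilon}; that leaves beta.
At row 1, column 4: row 1 has {beta,gamma,delta}; column 4 has {alpha,gamma,delta}; that leaves epsilon.
At row 1, column 5: row 1 has {beta,gamma,delta,epsilon}; column 5 has {beta,gamma}; that leaves alpha.
At row 2, column 3: row 2 has {gamma,delta}; column 3 has {beta,gamma,delta,epsilon}; that leaves alpha.
At row 2, column 5: row 2 has {alpha,gamma,delta}; column 5 has {alpha,beta,gamma}; that leaves epsilon.
At row 3, column 2: row 3 has {alpha,beta,gamma,delta}; column 2 has {gamma}; that leaves epsilon.
At row 4, column 1: row 4 has {epsilon}; column 1 has {alpha,beta,delta,epsilon}; that leaves gamma.
At row 4, column 4: row 4 has {gamma,epsilon}; column 4 has {alpha,gamma,delta,epsilon}; that leaves beta.
At row 4, column 5: row 4 has {beta,gamma,epsilon}; column 5 has {alpha,beta,gamma,epsilon}; that leaves delta.
At row 5, column 2: row 5 has {alpha,beta,gamma,epsilon}; column 2 has {gamma,epsilon}; that leaves delta.
At row 2, column 2: row 2 has {alpha,gamma,delta,epsilon}; column 2 has {gamma,delta,epsilon}; that leaves beta.
At row 4, column 2: row 4 has {beta,gamma,delta,epsilon}; column 2 has {beta,gamma,delta,epsilon}; that leaves alpha.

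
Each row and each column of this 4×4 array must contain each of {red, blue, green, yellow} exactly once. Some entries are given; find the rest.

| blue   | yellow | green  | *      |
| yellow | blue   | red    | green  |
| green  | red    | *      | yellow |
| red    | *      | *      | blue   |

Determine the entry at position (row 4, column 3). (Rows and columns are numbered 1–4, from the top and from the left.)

(r1,c4) = red
(r3,c3) = blue
(r4,c2) = green
(r4,c3) = yellow

yellow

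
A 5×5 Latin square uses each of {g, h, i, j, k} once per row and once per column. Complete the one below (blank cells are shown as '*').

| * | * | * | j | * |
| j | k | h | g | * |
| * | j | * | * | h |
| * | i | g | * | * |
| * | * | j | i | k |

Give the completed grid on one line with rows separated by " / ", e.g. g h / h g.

i h k j g / j k h g i / g j i k h / k i g h j / h g j i k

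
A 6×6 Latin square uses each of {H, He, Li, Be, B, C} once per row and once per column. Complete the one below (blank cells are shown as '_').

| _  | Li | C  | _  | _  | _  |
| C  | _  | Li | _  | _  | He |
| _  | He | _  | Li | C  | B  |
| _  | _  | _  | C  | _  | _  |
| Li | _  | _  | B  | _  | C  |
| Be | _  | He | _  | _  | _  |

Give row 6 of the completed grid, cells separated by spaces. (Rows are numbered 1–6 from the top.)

Be C He H B Li

(r3,c1): row 3 has {He,Li,B,C}; column 1 has {Li,Be,C}, so it must be H.
(r3,c3): row 3 has {H,He,Li,B,C}; column 3 has {He,Li,C}, so it must be Be.
(r5,c3): row 5 has {Li,B,C}; column 3 has {He,Li,Be,C}, so it must be H.
(r6,c4): row 6 has {He,Be}; column 4 has {Li,B,C}, so it must be H.
(r6,c6): row 6 has {H,He,Be}; column 6 has {He,B,C}, so it must be Li.
(r2,c4): row 2 has {He,Li,C}; column 4 has {H,Li,B,C}, so it must be Be.
(r4,c3): row 4 has {C}; column 3 has {H,He,Li,Be,C}, so it must be B.
(r5,c2): row 5 has {H,Li,B,C}; column 2 has {He,Li}, so it must be Be.
(r5,c5): row 5 has {H,Li,Be,B,C}; column 5 has {C}, so it must be He.
(r6,c5): row 6 has {H,He,Li,Be}; column 5 has {He,C}, so it must be B.
(r1,c4): row 1 has {Li,C}; column 4 has {H,Li,Be,B,C}, so it must be He.
(r2,c5): row 2 has {He,Li,Be,C}; column 5 has {He,B,C}, so it must be H.
(r4,c1): row 4 has {B,C}; column 1 has {H,Li,Be,C}, so it must be He.
(r4,c2): row 4 has {He,B,C}; column 2 has {He,Li,Be}, so it must be H.
(r4,c6): row 4 has {H,He,B,C}; column 6 has {He,Li,B,C}, so it must be Be.
(r6,c2): row 6 has {H,He,Li,Be,B}; column 2 has {H,He,Li,Be}, so it must be C.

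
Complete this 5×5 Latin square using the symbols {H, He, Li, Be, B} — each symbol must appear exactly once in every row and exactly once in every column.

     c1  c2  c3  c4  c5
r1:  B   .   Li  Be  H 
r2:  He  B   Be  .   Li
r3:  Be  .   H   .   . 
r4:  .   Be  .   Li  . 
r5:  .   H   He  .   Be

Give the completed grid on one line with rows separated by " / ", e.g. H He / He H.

B He Li Be H / He B Be H Li / Be Li H He B / H Be B Li He / Li H He B Be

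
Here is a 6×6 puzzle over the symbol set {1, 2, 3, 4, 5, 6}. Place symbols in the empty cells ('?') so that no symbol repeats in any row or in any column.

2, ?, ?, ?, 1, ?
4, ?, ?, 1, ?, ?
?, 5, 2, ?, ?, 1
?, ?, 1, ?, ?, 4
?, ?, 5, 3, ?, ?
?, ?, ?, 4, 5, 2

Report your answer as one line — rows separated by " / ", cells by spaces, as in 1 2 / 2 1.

(r3,c4): row 3 has {1,2,5}; column 4 has {1,3,4}, so it must be 6.
(r5,c6): row 5 has {3,5}; column 6 has {1,2,4}, so it must be 6.
(r1,c4): row 1 has {1,2}; column 4 has {1,3,4,6}, so it must be 5.
(r1,c6): row 1 has {1,2,5}; column 6 has {1,2,4,6}, so it must be 3.
(r2,c6): row 2 has {1,4}; column 6 has {1,2,3,4,6}, so it must be 5.
(r3,c1): row 3 has {1,2,5,6}; column 1 has {2,4}, so it must be 3.
(r3,c5): row 3 has {1,2,3,5,6}; column 5 has {1,5}, so it must be 4.
(r4,c4): row 4 has {1,4}; column 4 has {1,3,4,5,6}, so it must be 2.
(r5,c1): row 5 has {3,5,6}; column 1 has {2,3,4}, so it must be 1.
(r5,c5): row 5 has {1,3,5,6}; column 5 has {1,4,5}, so it must be 2.
(r6,c1): row 6 has {2,4,5}; column 1 has {1,2,3,4}, so it must be 6.
(r6,c3): row 6 has {2,4,5,6}; column 3 has {1,2,5}, so it must be 3.
(r2,c3): row 2 has {1,4,5}; column 3 has {1,2,3,5}, so it must be 6.
(r2,c5): row 2 has {1,4,5,6}; column 5 has {1,2,4,5}, so it must be 3.
(r4,c1): row 4 has {1,2,4}; column 1 has {1,2,3,4,6}, so it must be 5.
(r4,c5): row 4 has {1,2,4,5}; column 5 has {1,2,3,4,5}, so it must be 6.
(r5,c2): row 5 has {1,2,3,5,6}; column 2 has {5}, so it must be 4.
(r6,c2): row 6 has {2,3,4,5,6}; column 2 has {4,5}, so it must be 1.
(r1,c2): row 1 has {1,2,3,5}; column 2 has {1,4,5}, so it must be 6.
(r1,c3): row 1 has {1,2,3,5,6}; column 3 has {1,2,3,5,6}, so it must be 4.
(r2,c2): row 2 has {1,3,4,5,6}; column 2 has {1,4,5,6}, so it must be 2.
(r4,c2): row 4 has {1,2,4,5,6}; column 2 has {1,2,4,5,6}, so it must be 3.

2 6 4 5 1 3 / 4 2 6 1 3 5 / 3 5 2 6 4 1 / 5 3 1 2 6 4 / 1 4 5 3 2 6 / 6 1 3 4 5 2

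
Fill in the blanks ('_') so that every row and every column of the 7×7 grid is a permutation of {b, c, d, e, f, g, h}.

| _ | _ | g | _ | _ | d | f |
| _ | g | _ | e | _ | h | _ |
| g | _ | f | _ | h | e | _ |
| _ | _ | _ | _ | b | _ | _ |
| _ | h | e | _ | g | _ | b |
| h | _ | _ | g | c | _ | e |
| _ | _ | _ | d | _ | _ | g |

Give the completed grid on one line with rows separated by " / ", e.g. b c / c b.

(r1,c5) = e
(r7,c5) = f
(r2,c5) = d
(r2,c7) = c
(r3,c7) = d
(r4,c7) = h
(r2,c3) = b
(r6,c3) = d
(r2,c1) = f
(r4,c3) = c
(r4,c4) = f
(r4,c6) = g
(r5,c4) = c
(r5,c6) = f
(r6,c6) = b
(r7,c3) = h
(r7,c6) = c
(r3,c4) = b
(r5,c1) = d
(r6,c2) = f
(r1,c4) = h
(r3,c2) = c
(r4,c1) = e
(r4,c2) = d
(r7,c1) = b
(r7,c2) = e
(r1,c1) = c
(r1,c2) = b

c b g h e d f / f g b e d h c / g c f b h e d / e d c f b g h / d h e c g f b / h f d g c b e / b e h d f c g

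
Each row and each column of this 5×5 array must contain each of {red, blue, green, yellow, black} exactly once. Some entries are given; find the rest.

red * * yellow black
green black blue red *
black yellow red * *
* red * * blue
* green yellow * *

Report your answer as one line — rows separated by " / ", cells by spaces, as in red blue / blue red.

red blue green yellow black / green black blue red yellow / black yellow red blue green / yellow red black green blue / blue green yellow black red

Cell (r1,c2): row 1 has {red,yellow,black}; column 2 has {red,green,yellow,black} → blue.
Cell (r1,c3): row 1 has {red,blue,yellow,black}; column 3 has {red,blue,yellow} → green.
Cell (r2,c5): row 2 has {red,blue,green,black}; column 5 has {blue,black} → yellow.
Cell (r3,c5): row 3 has {red,yellow,black}; column 5 has {blue,yellow,black} → green.
Cell (r4,c1): row 4 has {red,blue}; column 1 has {red,green,black} → yellow.
Cell (r4,c3): row 4 has {red,blue,yellow}; column 3 has {red,blue,green,yellow} → black.
Cell (r4,c4): row 4 has {red,blue,yellow,black}; column 4 has {red,yellow} → green.
Cell (r5,c1): row 5 has {green,yellow}; column 1 has {red,green,yellow,black} → blue.
Cell (r5,c4): row 5 has {blue,green,yellow}; column 4 has {red,green,yellow} → black.
Cell (r5,c5): row 5 has {blue,green,yellow,black}; column 5 has {blue,green,yellow,black} → red.
Cell (r3,c4): row 3 has {red,green,yellow,black}; column 4 has {red,green,yellow,black} → blue.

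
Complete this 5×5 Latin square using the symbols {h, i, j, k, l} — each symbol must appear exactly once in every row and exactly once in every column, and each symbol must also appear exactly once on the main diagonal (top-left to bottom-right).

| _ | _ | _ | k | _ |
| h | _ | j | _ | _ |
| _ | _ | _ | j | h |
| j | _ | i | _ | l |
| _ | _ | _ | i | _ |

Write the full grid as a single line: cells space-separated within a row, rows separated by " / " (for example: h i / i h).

l j h k i / h i j l k / i l k j h / j k i h l / k h l i j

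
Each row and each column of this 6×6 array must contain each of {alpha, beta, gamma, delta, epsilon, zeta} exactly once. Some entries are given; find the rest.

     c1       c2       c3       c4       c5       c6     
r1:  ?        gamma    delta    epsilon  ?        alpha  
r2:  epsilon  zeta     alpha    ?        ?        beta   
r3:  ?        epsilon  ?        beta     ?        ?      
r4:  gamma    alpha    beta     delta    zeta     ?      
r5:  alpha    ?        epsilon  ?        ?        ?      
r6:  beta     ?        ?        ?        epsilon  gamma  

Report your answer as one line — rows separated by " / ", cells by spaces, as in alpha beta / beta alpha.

(r1,c1) = zeta
(r1,c5) = beta
(r2,c4) = gamma
(r2,c5) = delta
(r3,c1) = delta
(r3,c6) = zeta
(r4,c6) = epsilon
(r5,c4) = zeta
(r5,c5) = gamma
(r5,c6) = delta
(r6,c2) = delta
(r6,c3) = zeta
(r6,c4) = alpha
(r3,c3) = gamma
(r3,c5) = alpha
(r5,c2) = beta

zeta gamma delta epsilon beta alpha / epsilon zeta alpha gamma delta beta / delta epsilon gamma beta alpha zeta / gamma alpha beta delta zeta epsilon / alpha beta epsilon zeta gamma delta / beta delta zeta alpha epsilon gamma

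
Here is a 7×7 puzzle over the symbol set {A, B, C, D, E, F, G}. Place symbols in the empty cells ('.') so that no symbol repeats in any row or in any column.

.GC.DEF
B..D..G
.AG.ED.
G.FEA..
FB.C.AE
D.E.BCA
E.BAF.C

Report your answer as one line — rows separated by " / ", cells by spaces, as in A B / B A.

A G C B D E F / B E A D C F G / C A G F E D B / G C F E A B D / F B D C G A E / D F E G B C A / E D B A F G C

(r1,c1) = A
(r1,c4) = B
(r2,c3) = A
(r2,c5) = C
(r2,c6) = F
(r3,c1) = C
(r3,c4) = F
(r3,c7) = B
(r4,c6) = B
(r4,c7) = D
(r5,c3) = D
(r5,c5) = G
(r6,c2) = F
(r6,c4) = G
(r7,c2) = D
(r7,c6) = G
(r2,c2) = E
(r4,c2) = C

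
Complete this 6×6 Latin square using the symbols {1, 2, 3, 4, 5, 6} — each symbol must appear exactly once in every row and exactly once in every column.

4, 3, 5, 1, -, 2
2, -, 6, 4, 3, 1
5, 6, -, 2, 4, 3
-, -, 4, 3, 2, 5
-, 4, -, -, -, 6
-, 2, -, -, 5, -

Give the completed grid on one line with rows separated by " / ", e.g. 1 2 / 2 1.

4 3 5 1 6 2 / 2 5 6 4 3 1 / 5 6 1 2 4 3 / 6 1 4 3 2 5 / 3 4 2 5 1 6 / 1 2 3 6 5 4

At row 1, column 5: row 1 has {1,2,3,4,5}; column 5 has {2,3,4,5}; that leaves 6.
At row 2, column 2: row 2 has {1,2,3,4,6}; column 2 has {2,3,4,6}; that leaves 5.
At row 3, column 3: row 3 has {2,3,4,5,6}; column 3 has {4,5,6}; that leaves 1.
At row 4, column 2: row 4 has {2,3,4,5}; column 2 has {2,3,4,5,6}; that leaves 1.
At row 5, column 4: row 5 has {4,6}; column 4 has {1,2,3,4}; that leaves 5.
At row 5, column 5: row 5 has {4,5,6}; column 5 has {2,3,4,5,6}; that leaves 1.
At row 6, column 3: row 6 has {2,5}; column 3 has {1,4,5,6}; that leaves 3.
At row 6, column 4: row 6 has {2,3,5}; column 4 has {1,2,3,4,5}; that leaves 6.
At row 6, column 6: row 6 has {2,3,5,6}; column 6 has {1,2,3,5,6}; that leaves 4.
At row 4, column 1: row 4 has {1,2,3,4,5}; column 1 has {2,4,5}; that leaves 6.
At row 5, column 1: row 5 has {1,4,5,6}; column 1 has {2,4,5,6}; that leaves 3.
At row 5, column 3: row 5 has {1,3,4,5,6}; column 3 has {1,3,4,5,6}; that leaves 2.
At row 6, column 1: row 6 has {2,3,4,5,6}; column 1 has {2,3,4,5,6}; that leaves 1.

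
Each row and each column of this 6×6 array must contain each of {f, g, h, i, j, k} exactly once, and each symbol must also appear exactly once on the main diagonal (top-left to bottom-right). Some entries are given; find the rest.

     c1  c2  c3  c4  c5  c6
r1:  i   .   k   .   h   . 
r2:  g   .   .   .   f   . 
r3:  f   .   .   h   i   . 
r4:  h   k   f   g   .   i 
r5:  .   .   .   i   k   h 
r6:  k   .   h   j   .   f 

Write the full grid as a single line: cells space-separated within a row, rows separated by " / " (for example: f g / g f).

i j k f h g / g h i k f j / f g j h i k / h k f g j i / j f g i k h / k i h j g f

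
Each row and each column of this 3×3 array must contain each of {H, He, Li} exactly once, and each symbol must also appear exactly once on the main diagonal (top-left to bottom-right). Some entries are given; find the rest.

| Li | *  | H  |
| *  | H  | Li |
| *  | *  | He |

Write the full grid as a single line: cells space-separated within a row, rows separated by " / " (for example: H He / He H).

Li He H / He H Li / H Li He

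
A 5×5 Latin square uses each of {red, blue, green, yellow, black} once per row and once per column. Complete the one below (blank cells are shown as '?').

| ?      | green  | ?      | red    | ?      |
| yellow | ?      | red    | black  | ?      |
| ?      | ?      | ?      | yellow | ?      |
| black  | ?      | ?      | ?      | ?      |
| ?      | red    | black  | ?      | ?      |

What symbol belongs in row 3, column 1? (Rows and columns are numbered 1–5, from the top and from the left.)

(r1,c1) = blue
(r1,c3) = yellow
(r1,c5) = black
(r2,c2) = blue
(r2,c5) = green
(r3,c2) = black
(r4,c2) = yellow
(r5,c1) = green
(r5,c4) = blue
(r5,c5) = yellow
(r3,c1) = red

red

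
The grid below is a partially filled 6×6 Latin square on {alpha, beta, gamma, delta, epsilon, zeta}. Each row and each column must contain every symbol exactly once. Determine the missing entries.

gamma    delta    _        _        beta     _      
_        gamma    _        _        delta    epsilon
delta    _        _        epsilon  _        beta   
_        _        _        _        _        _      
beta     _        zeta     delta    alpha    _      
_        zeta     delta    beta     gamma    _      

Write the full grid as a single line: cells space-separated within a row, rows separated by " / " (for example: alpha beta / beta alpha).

gamma delta epsilon alpha beta zeta / alpha gamma beta zeta delta epsilon / delta alpha gamma epsilon zeta beta / zeta beta alpha gamma epsilon delta / beta epsilon zeta delta alpha gamma / epsilon zeta delta beta gamma alpha

(r3,c2) = alpha
(r3,c3) = gamma
(r3,c5) = zeta
(r4,c5) = epsilon
(r5,c2) = epsilon
(r5,c6) = gamma
(r6,c6) = alpha
(r1,c6) = zeta
(r4,c2) = beta
(r4,c3) = alpha
(r4,c6) = delta
(r6,c1) = epsilon
(r1,c3) = epsilon
(r1,c4) = alpha
(r2,c3) = beta
(r2,c4) = zeta
(r4,c1) = zeta
(r4,c4) = gamma
(r2,c1) = alpha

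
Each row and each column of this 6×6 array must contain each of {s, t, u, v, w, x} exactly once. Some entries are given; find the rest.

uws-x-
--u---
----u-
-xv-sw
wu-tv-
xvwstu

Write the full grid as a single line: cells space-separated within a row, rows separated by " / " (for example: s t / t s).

u w s v x t / s t u x w v / v s t w u x / t x v u s w / w u x t v s / x v w s t u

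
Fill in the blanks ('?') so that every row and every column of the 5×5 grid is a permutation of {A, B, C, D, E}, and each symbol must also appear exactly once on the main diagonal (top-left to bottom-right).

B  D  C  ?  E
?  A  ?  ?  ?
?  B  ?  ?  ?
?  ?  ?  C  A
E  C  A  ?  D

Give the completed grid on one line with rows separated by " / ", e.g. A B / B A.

Cell (r1,c4): row 1 has {B,C,D,E}; column 4 has {C} → A.
Cell (r3,c3): row 3 has {B}; column 3 has {A,C}; the diagonal has {A,B,C,D} → E.
Cell (r3,c4): row 3 has {B,E}; column 4 has {A,C} → D.
Cell (r3,c5): row 3 has {B,D,E}; column 5 has {A,D,E} → C.
Cell (r4,c1): row 4 has {A,C}; column 1 has {B,E} → D.
Cell (r4,c2): row 4 has {A,C,D}; column 2 has {A,B,C,D} → E.
Cell (r4,c3): row 4 has {A,C,D,E}; column 3 has {A,C,E} → B.
Cell (r5,c4): row 5 has {A,C,D,E}; column 4 has {A,C,D} → B.
Cell (r2,c1): row 2 has {A}; column 1 has {B,D,E} → C.
Cell (r2,c3): row 2 has {A,C}; column 3 has {A,B,C,E} → D.
Cell (r2,c4): row 2 has {A,C,D}; column 4 has {A,B,C,D} → E.
Cell (r2,c5): row 2 has {A,C,D,E}; column 5 has {A,C,D,E} → B.
Cell (r3,c1): row 3 has {B,C,D,E}; column 1 has {B,C,D,E} → A.

B D C A E / C A D E B / A B E D C / D E B C A / E C A B D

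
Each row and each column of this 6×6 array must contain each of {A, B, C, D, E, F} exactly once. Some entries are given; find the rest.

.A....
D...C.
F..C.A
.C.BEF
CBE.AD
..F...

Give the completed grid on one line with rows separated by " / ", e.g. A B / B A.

B A C D F E / D F A E C B / F E B C D A / A C D B E F / C B E F A D / E D F A B C

row 4 has {B,C,E,F}; column 1 has {C,D,F} — only A is left for (r4,c1).
row 4 has {A,B,C,E,F}; column 3 has {E,F} — only D is left for (r4,c3).
row 5 has {A,B,C,D,E}; column 4 has {B,C} — only F is left for (r5,c4).
row 3 has {A,C,F}; column 3 has {D,E,F} — only B is left for (r3,c3).
row 3 has {A,B,C,F}; column 5 has {A,C,E} — only D is left for (r3,c5).
row 6 has {F}; column 5 has {A,C,D,E} — only B is left for (r6,c5).
row 1 has {A}; column 3 has {B,D,E,F} — only C is left for (r1,c3).
row 1 has {A,C}; column 5 has {A,B,C,D,E} — only F is left for (r1,c5).
row 2 has {C,D}; column 3 has {B,C,D,E,F} — only A is left for (r2,c3).
row 2 has {A,C,D}; column 4 has {B,C,F} — only E is left for (r2,c4).
row 2 has {A,C,D,E}; column 6 has {A,D,F} — only B is left for (r2,c6).
row 3 has {A,B,C,D,F}; column 2 has {A,B,C} — only E is left for (r3,c2).
row 6 has {B,F}; column 1 has {A,C,D,F} — only E is left for (r6,c1).
row 6 has {B,E,F}; column 2 has {A,B,C,E} — only D is left for (r6,c2).
row 6 has {B,D,E,F}; column 4 has {B,C,E,F} — only A is left for (r6,c4).
row 6 has {A,B,D,E,F}; column 6 has {A,B,D,F} — only C is left for (r6,c6).
row 1 has {A,C,F}; column 1 has {A,C,D,E,F} — only B is left for (r1,c1).
row 1 has {A,B,C,F}; column 4 has {A,B,C,E,F} — only D is left for (r1,c4).
row 1 has {A,B,C,D,F}; column 6 has {A,B,C,D,F} — only E is left for (r1,c6).
row 2 has {A,B,C,D,E}; column 2 has {A,B,C,D,E} — only F is left for (r2,c2).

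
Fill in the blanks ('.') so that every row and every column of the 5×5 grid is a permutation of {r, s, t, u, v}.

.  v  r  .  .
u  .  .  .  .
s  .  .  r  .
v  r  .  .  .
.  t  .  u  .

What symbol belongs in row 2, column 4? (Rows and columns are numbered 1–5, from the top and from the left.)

v

At row 1, column 1: row 1 has {r,v}; column 1 has {s,u,v}; that leaves t.
At row 1, column 4: row 1 has {r,t,v}; column 4 has {r,u}; that leaves s.
At row 1, column 5: row 1 has {r,s,t,v}; column 5 is empty so far; that leaves u.
At row 2, column 2: row 2 has {u}; column 2 has {r,t,v}; that leaves s.
At row 3, column 2: row 3 has {r,s}; column 2 has {r,s,t,v}; that leaves u.
At row 4, column 4: row 4 has {r,v}; column 4 has {r,s,u}; that leaves t.
At row 4, column 5: row 4 has {r,t,v}; column 5 has {u}; that leaves s.
At row 5, column 1: row 5 has {t,u}; column 1 has {s,t,u,v}; that leaves r.
At row 5, column 5: row 5 has {r,t,u}; column 5 has {s,u}; that leaves v.
At row 2, column 4: row 2 has {s,u}; column 4 has {r,s,t,u}; that leaves v.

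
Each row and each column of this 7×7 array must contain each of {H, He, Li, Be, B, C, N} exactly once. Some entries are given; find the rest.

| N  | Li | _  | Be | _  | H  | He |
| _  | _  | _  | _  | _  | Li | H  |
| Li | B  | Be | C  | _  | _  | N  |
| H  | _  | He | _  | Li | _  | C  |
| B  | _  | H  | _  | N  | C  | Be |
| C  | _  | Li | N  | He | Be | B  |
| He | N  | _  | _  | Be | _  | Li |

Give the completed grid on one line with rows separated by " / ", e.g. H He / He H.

(r2,c1) = Be
(r3,c5) = H
(r3,c6) = He
(r4,c2) = Be
(r4,c4) = B
(r4,c6) = N
(r5,c2) = He
(r5,c4) = Li
(r6,c2) = H
(r7,c4) = H
(r7,c6) = B
(r2,c2) = C
(r2,c4) = He
(r2,c5) = B
(r7,c3) = C
(r1,c3) = B
(r1,c5) = C
(r2,c3) = N

N Li B Be C H He / Be C N He B Li H / Li B Be C H He N / H Be He B Li N C / B He H Li N C Be / C H Li N He Be B / He N C H Be B Li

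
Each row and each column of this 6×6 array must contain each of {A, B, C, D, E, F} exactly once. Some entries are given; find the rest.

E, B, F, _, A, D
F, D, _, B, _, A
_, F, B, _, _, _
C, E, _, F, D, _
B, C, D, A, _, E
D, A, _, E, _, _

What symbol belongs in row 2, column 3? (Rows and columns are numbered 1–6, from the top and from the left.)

E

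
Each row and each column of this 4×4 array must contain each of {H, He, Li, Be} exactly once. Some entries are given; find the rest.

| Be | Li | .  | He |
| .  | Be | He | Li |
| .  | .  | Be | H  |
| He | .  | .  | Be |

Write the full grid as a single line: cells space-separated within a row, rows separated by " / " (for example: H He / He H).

Be Li H He / H Be He Li / Li He Be H / He H Li Be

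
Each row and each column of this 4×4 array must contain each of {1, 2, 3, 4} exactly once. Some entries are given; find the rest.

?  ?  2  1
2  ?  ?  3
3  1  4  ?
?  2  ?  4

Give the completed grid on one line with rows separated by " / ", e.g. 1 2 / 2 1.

4 3 2 1 / 2 4 1 3 / 3 1 4 2 / 1 2 3 4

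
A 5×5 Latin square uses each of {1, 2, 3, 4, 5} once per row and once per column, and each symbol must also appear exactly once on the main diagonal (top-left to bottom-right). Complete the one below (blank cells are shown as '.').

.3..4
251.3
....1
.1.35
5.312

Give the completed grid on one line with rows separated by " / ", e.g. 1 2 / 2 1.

1 3 5 2 4 / 2 5 1 4 3 / 3 2 4 5 1 / 4 1 2 3 5 / 5 4 3 1 2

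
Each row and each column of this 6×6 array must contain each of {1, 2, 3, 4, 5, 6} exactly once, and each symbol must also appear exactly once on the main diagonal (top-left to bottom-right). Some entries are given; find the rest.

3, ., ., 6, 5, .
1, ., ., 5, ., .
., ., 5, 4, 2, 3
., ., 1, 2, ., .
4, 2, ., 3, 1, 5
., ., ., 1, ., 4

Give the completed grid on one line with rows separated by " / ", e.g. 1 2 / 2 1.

3 4 2 6 5 1 / 1 6 4 5 3 2 / 6 1 5 4 2 3 / 5 3 1 2 4 6 / 4 2 6 3 1 5 / 2 5 3 1 6 4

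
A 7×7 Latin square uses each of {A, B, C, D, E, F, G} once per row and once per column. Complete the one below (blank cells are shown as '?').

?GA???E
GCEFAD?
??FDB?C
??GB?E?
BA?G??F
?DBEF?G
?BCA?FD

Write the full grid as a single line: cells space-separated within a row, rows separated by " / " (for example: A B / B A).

F G A C D B E / G C E F A D B / A E F D B G C / D F G B C E A / B A D G E C F / C D B E F A G / E B C A G F D

(r1,c4) = C
(r1,c5) = D
(r1,c6) = B
(r2,c7) = B
(r3,c2) = E
(r4,c2) = F
(r4,c5) = C
(r4,c7) = A
(r5,c3) = D
(r5,c5) = E
(r5,c6) = C
(r6,c6) = A
(r7,c1) = E
(r7,c5) = G
(r1,c1) = F
(r3,c1) = A
(r3,c6) = G
(r4,c1) = D
(r6,c1) = C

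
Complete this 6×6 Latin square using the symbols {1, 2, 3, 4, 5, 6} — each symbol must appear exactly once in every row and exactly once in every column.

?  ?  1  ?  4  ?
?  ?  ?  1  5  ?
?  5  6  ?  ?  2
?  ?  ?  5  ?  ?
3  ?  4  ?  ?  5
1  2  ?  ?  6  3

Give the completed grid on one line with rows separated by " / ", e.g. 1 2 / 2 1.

5 3 1 2 4 6 / 2 6 3 1 5 4 / 4 5 6 3 1 2 / 6 4 2 5 3 1 / 3 1 4 6 2 5 / 1 2 5 4 6 3

At row 1, column 6: row 1 has {1,4}; column 6 has {2,3,5}; that leaves 6.
At row 2, column 6: row 2 has {1,5}; column 6 has {2,3,5,6}; that leaves 4.
At row 3, column 1: row 3 has {2,5,6}; column 1 has {1,3}; that leaves 4.
At row 3, column 4: row 3 has {2,4,5,6}; column 4 has {1,5}; that leaves 3.
At row 3, column 5: row 3 has {2,3,4,5,6}; column 5 has {4,5,6}; that leaves 1.
At row 4, column 6: row 4 has {5}; column 6 has {2,3,4,5,6}; that leaves 1.
At row 5, column 5: row 5 has {3,4,5}; column 5 has {1,4,5,6}; that leaves 2.
At row 6, column 3: row 6 has {1,2,3,6}; column 3 has {1,4,6}; that leaves 5.
At row 6, column 4: row 6 has {1,2,3,5,6}; column 4 has {1,3,5}; that leaves 4.
At row 1, column 2: row 1 has {1,4,6}; column 2 has {2,5}; that leaves 3.
At row 1, column 4: row 1 has {1,3,4,6}; column 4 has {1,3,4,5}; that leaves 2.
At row 2, column 2: row 2 has {1,4,5}; column 2 has {2,3,5}; that leaves 6.
At row 4, column 2: row 4 has {1,5}; column 2 has {2,3,5,6}; that leaves 4.
At row 4, column 5: row 4 has {1,4,5}; column 5 has {1,2,4,5,6}; that leaves 3.
At row 5, column 2: row 5 has {2,3,4,5}; column 2 has {2,3,4,5,6}; that leaves 1.
At row 5, column 4: row 5 has {1,2,3,4,5}; column 4 has {1,2,3,4,5}; that leaves 6.
At row 1, column 1: row 1 has {1,2,3,4,6}; column 1 has {1,3,4}; that leaves 5.
At row 2, column 1: row 2 has {1,4,5,6}; column 1 has {1,3,4,5}; that leaves 2.
At row 2, column 3: row 2 has {1,2,4,5,6}; column 3 has {1,4,5,6}; that leaves 3.
At row 4, column 1: row 4 has {1,3,4,5}; column 1 has {1,2,3,4,5}; that leaves 6.
At row 4, column 3: row 4 has {1,3,4,5,6}; column 3 has {1,3,4,5,6}; that leaves 2.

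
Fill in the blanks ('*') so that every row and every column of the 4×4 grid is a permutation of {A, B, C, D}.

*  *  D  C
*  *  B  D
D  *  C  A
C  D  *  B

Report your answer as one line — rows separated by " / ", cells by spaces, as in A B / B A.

B A D C / A C B D / D B C A / C D A B

(r2,c1) = A
(r2,c2) = C
(r3,c2) = B
(r4,c3) = A
(r1,c1) = B
(r1,c2) = A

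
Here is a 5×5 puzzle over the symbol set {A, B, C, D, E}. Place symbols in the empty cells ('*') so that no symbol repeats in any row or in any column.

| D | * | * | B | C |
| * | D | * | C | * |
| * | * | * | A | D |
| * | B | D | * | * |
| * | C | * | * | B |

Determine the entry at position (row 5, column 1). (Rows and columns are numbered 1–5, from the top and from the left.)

(r3,c2) = E
(r4,c4) = E
(r4,c5) = A
(r5,c4) = D
(r1,c2) = A
(r1,c3) = E
(r2,c5) = E
(r4,c1) = C
(r5,c3) = A
(r2,c3) = B
(r3,c1) = B
(r3,c3) = C
(r5,c1) = E

E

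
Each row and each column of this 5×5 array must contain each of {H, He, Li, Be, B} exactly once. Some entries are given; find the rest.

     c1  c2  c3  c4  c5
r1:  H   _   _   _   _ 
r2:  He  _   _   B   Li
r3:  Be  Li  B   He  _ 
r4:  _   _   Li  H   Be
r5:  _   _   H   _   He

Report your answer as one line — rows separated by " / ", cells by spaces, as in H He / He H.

H Be He Li B / He H Be B Li / Be Li B He H / B He Li H Be / Li B H Be He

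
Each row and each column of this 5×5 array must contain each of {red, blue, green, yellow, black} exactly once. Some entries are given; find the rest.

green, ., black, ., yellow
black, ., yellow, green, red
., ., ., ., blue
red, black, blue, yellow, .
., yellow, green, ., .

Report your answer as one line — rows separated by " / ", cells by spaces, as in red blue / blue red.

Cell (r2,c2): row 2 has {red,green,yellow,black}; column 2 has {yellow,black} → blue.
Cell (r3,c1): row 3 has {blue}; column 1 has {red,green,black} → yellow.
Cell (r3,c3): row 3 has {blue,yellow}; column 3 has {blue,green,yellow,black} → red.
Cell (r3,c4): row 3 has {red,blue,yellow}; column 4 has {green,yellow} → black.
Cell (r4,c5): row 4 has {red,blue,yellow,black}; column 5 has {red,blue,yellow} → green.
Cell (r5,c1): row 5 has {green,yellow}; column 1 has {red,green,yellow,black} → blue.
Cell (r5,c4): row 5 has {blue,green,yellow}; column 4 has {green,yellow,black} → red.
Cell (r5,c5): row 5 has {red,blue,green,yellow}; column 5 has {red,blue,green,yellow} → black.
Cell (r1,c2): row 1 has {green,yellow,black}; column 2 has {blue,yellow,black} → red.
Cell (r1,c4): row 1 has {red,green,yellow,black}; column 4 has {red,green,yellow,black} → blue.
Cell (r3,c2): row 3 has {red,blue,yellow,black}; column 2 has {red,blue,yellow,black} → green.

green red black blue yellow / black blue yellow green red / yellow green red black blue / red black blue yellow green / blue yellow green red black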